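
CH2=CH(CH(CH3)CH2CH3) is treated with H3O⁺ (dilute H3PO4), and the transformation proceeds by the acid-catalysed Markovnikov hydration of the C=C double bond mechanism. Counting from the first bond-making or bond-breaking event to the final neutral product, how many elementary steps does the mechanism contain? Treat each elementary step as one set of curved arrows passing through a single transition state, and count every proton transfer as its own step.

4

Step 1: The π electrons of the C=C bond attack a proton of H3O⁺; Markovnikov addition places the new C–H on the less-substituted alkene carbon, so the positive charge ends up on the more-substituted carbon — a secondary carbocation. H2O is released.
Step 2: Carbocation rearrangement: a 1,2-hydride shift from the adjacent sec-butyl carbon converts the initially-formed secondary cation into the more stable tertiary cation.
Step 3: Water acts as the nucleophile: an oxygen lone pair bonds to the cationic carbon, giving an oxonium-ion intermediate.
Step 4: Deprotonation of the oxonium ion by a water molecule delivers the neutral alcohol and regenerates the acid catalyst.
Total: 4 elementary steps.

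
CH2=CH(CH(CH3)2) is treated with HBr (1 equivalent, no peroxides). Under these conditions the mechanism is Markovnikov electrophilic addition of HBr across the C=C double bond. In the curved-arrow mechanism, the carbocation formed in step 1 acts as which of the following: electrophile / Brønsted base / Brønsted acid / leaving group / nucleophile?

Step 3: The Br⁻ anion donates a lone pair to the carbocation, forming the new C–Br σ-bond and giving the neutral alkyl halide.
The carbocation formed in step 1 accepts an electron pair into an empty or π* orbital — it is the electrophile.

electrophile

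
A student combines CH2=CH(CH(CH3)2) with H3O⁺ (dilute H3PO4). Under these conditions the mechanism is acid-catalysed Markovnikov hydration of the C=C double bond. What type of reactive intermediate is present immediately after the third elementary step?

oxonium ion

Step 1: Protonation of the alkene by H3O⁺: the π bond acts as the nucleophile and picks up H⁺, giving the more stable (Markovnikov) secondary carbocation. H2O is released.
Step 2: A 1,2-hydride shift from the adjacent isopropyl carbon moves the positive charge from the secondary centre to an adjacent carbon, generating a more stable tertiary carbocation.
Step 3: A lone pair on the oxygen of H2O attacks the carbocation, forming a C–O bond and an oxonium ion (a protonated alcohol).
After step 3 the species present is an oxonium ion.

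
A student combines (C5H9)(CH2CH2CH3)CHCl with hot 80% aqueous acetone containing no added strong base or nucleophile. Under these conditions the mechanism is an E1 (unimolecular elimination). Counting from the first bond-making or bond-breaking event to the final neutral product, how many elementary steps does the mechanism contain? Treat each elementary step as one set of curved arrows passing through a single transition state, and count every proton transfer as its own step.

3

Step 1: Rate-determining heterolysis of the C–Cl bond gives Cl⁻ and a secondary carbocation.
Step 2: A 1,2-hydride shift from the adjacent cyclopentyl carbon moves the positive charge from the secondary centre to an adjacent carbon, generating a more stable tertiary carbocation.
Step 3: Loss of a β-proton to a water molecule of the solvent: the C–H bonding pair collapses toward the cationic carbon to form the C=C π bond, yielding the alkene.
Total: 3 elementary steps.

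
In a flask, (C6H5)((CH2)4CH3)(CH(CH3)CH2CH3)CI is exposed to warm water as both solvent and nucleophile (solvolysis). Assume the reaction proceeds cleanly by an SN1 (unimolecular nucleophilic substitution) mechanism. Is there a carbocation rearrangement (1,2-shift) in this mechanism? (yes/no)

The first-formed carbocation is tertiary.
No single 1,2-shift to an adjacent carbon would produce a more-substituted cation than the one already present, so no rearrangement occurs.

no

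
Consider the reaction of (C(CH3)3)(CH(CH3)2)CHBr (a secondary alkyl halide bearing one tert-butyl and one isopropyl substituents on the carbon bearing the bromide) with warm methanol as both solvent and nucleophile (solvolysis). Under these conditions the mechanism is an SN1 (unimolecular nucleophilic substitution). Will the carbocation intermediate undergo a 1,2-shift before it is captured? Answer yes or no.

yes

The first-formed carbocation is secondary.
The adjacent isopropyl carbon already bears 2 other carbon substituents and has a hydrogen to migrate; after a 1,2-hydride shift from that carbon the positive charge sits on a tertiary centre.
Tertiary is more stable than secondary, so the shift occurs.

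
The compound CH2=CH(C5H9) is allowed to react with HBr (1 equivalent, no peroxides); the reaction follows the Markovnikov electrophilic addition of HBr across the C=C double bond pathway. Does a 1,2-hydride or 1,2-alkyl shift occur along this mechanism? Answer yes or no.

The first-formed carbocation is secondary.
The adjacent cyclopentyl carbon already bears 2 other carbon substituents and has a hydrogen to migrate; after a 1,2-hydride shift from that carbon the positive charge sits on a tertiary centre.
Tertiary is more stable than secondary, so the shift occurs.

yes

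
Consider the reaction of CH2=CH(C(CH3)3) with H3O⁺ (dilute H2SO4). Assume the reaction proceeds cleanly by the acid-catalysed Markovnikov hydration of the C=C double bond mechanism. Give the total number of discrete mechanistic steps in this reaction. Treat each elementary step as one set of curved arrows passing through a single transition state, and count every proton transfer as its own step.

4

Step 1: Electrophilic addition begins with the π(C=C) electrons forming a bond to the proton of H3O⁺. Following Markovnikov's rule, the resulting cation is secondary. H2O is released.
Step 2: A methyl group with its bonding pair migrates from the adjacent tert-butyl carbon to the cationic centre — a 1,2-methyl shift — upgrading the secondary cation to a tertiary one.
Step 3: Water acts as the nucleophile: an oxygen lone pair bonds to the cationic carbon, giving an oxonium-ion intermediate.
Step 4: Deprotonation of the oxonium ion by a water molecule delivers the neutral alcohol and regenerates the acid catalyst.
Total: 4 elementary steps.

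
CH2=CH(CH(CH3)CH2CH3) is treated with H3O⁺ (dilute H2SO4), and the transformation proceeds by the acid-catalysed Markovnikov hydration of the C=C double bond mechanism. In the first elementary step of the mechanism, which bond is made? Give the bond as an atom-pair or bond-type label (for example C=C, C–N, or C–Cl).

Step 1: The π electrons of the C=C bond attack a proton of H3O⁺; Markovnikov addition places the new C–H on the less-substituted alkene carbon, so the positive charge ends up on the more-substituted carbon — a secondary carbocation. H2O is released.
The bond formed in this step is the C–H bond.

C–H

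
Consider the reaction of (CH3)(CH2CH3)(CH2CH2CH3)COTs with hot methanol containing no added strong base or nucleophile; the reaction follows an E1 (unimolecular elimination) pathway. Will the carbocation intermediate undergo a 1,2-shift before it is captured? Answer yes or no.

no

The first-formed carbocation is tertiary.
No single 1,2-shift to an adjacent carbon would produce a more-substituted cation than the one already present, so no rearrangement occurs.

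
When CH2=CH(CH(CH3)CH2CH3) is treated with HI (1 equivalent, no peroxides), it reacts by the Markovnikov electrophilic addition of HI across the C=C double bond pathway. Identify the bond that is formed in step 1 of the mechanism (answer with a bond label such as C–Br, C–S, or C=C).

C–H

Step 1: Protonation of the alkene by HI: the π bond acts as the nucleophile and picks up H⁺, giving the more stable (Markovnikov) secondary carbocation. The H–I bond breaks heterolytically, releasing I⁻.
The bond formed in this step is the C–H bond.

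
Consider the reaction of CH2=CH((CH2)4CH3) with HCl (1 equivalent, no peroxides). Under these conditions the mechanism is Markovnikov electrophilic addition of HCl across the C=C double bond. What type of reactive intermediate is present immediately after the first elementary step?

Step 1: The π electrons of the C=C bond attack a proton of HCl; Markovnikov addition places the new C–H on the less-substituted alkene carbon, so the positive charge ends up on the more-substituted carbon — a secondary carbocation. The H–Cl bond breaks heterolytically, releasing Cl⁻.
After step 1 the species present is a secondary carbocation.

secondary carbocation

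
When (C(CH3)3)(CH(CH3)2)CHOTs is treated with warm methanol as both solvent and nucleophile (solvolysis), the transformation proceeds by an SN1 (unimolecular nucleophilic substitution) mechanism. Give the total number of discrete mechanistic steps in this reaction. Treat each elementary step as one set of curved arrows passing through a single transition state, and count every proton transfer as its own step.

4

Step 1: Ionisation: the C–O σ-bond cleaves heterolytically; both bonding electrons depart with TsO⁻, leaving a secondary carbocation at the α-carbon.
Step 2: Carbocation rearrangement: a 1,2-hydride shift from the adjacent isopropyl carbon converts the initially-formed secondary cation into the more stable tertiary cation.
Step 3: A lone pair on the oxygen of CH3OH attacks the carbocation, forming a new C–O σ-bond and an oxonium ion.
Step 4: Proton transfer from the O–H of the oxonium ion to a solvent molecule delivers the neutral ether.
Total: 4 elementary steps.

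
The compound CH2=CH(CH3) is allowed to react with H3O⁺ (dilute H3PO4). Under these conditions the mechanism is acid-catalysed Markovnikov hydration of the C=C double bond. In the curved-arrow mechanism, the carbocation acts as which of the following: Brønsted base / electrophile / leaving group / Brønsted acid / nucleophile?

Step 2: Water acts as the nucleophile: an oxygen lone pair bonds to the cationic carbon, giving an oxonium-ion intermediate.
The carbocation accepts an electron pair into an empty or π* orbital — it is the electrophile.

electrophile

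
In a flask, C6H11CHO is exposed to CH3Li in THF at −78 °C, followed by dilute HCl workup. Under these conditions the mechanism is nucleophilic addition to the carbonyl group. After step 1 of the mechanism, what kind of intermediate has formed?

tetrahedral alkoxide intermediate

Step 1: Nucleophilic addition: the carbanion-like carbon of CH3Li adds to the carbonyl carbon, pushing the π(C=O) electron pair onto oxygen and giving a tetrahedral alkoxide.
After step 1 the species present is a tetrahedral alkoxide intermediate.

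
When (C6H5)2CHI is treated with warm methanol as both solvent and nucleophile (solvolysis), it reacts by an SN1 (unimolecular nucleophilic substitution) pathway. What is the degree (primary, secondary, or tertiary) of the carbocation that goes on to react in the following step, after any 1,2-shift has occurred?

secondary

Step 1: Rate-determining heterolysis of the C–I bond gives I⁻ and a secondary carbocation.
No single 1,2-shift to an adjacent carbon would give a more-substituted cation, so no rearrangement occurs.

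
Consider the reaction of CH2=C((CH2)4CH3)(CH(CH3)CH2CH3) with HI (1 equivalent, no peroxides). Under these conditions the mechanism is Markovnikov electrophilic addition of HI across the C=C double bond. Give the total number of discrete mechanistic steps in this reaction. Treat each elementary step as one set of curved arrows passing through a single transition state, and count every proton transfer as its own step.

Step 1: Protonation of the alkene by HI: the π bond acts as the nucleophile and picks up H⁺, giving the more stable (Markovnikov) tertiary carbocation. The H–I bond breaks heterolytically, releasing I⁻.
(No 1,2-shift: no single shift to an adjacent carbon would give a more stable cation.)
Step 2: I⁻ captures the cation: a lone pair on I⁻ fills the empty p orbital, producing the alkyl halide product.
Total: 2 elementary steps.

2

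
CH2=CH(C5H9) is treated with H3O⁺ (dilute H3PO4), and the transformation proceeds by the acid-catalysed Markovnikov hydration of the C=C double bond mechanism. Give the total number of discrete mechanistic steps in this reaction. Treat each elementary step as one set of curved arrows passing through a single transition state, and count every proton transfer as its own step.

Step 1: Protonation of the alkene by H3O⁺: the π bond acts as the nucleophile and picks up H⁺, giving the more stable (Markovnikov) secondary carbocation. H2O is released.
Step 2: Carbocation rearrangement: a 1,2-hydride shift from the adjacent cyclopentyl carbon converts the initially-formed secondary cation into the more stable tertiary cation.
Step 3: Water acts as the nucleophile: an oxygen lone pair bonds to the cationic carbon, giving an oxonium-ion intermediate.
Step 4: Deprotonation of the oxonium ion by a water molecule delivers the neutral alcohol and regenerates the acid catalyst.
Total: 4 elementary steps.

4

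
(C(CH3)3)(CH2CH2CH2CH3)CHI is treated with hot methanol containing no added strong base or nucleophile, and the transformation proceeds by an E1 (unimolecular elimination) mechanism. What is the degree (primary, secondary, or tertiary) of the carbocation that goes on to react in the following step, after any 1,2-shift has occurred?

Step 1: The C–I bond breaks with both electrons going to the iodide; I⁻ leaves and a secondary carbocation remains.
Step 2: A methyl group with its bonding pair migrates from the adjacent tert-butyl carbon to the cationic centre — a 1,2-methyl shift — upgrading the secondary cation to a tertiary one.
The cation rearranges from secondary to tertiary via a 1,2-methyl shift from the adjacent tert-butyl carbon; the tertiary cation is what reacts next.

tertiary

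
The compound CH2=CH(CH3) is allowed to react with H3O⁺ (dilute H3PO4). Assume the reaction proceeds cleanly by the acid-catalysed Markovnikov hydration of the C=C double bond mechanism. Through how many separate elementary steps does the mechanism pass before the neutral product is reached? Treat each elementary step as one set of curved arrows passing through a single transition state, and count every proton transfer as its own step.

Step 1: The π electrons of the C=C bond attack a proton of H3O⁺; Markovnikov addition places the new C–H on the less-substituted alkene carbon, so the positive charge ends up on the more-substituted carbon — a secondary carbocation. H2O is released.
(No 1,2-shift: no single shift to an adjacent carbon would give a more stable cation.)
Step 2: Nucleophilic capture of the cation by H2O produces the protonated alcohol (an oxonium ion).
Step 3: Deprotonation of the oxonium ion by a water molecule delivers the neutral alcohol and regenerates the acid catalyst.
Total: 3 elementary steps.

3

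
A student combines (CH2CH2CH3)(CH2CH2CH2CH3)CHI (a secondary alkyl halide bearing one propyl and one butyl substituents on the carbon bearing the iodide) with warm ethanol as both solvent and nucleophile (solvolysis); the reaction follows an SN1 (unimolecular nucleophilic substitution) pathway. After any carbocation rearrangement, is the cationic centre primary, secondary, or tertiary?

secondary

Step 1: The C–I bond breaks with both electrons going to the iodide; I⁻ leaves and a secondary carbocation remains.
No single 1,2-shift to an adjacent carbon would give a more-substituted cation, so no rearrangement occurs.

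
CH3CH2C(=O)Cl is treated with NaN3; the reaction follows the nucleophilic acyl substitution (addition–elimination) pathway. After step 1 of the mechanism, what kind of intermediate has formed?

Step 1: A lone pair on the N of N3⁻ attacks the electrophilic acyl carbon; the π(C=O) electrons move onto oxygen, giving a tetrahedral intermediate.
After step 1 the species present is a tetrahedral intermediate.

tetrahedral intermediate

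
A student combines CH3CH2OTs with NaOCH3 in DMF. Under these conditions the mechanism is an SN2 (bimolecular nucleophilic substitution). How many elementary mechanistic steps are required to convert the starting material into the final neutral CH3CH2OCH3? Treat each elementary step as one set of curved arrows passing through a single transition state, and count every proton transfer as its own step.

Step 1: Backside attack by CH3O⁻ on the carbon bearing the tosylate: the new C–O bond forms as the C–O bond breaks, with Walden inversion at carbon.
Total: 1 elementary step.

1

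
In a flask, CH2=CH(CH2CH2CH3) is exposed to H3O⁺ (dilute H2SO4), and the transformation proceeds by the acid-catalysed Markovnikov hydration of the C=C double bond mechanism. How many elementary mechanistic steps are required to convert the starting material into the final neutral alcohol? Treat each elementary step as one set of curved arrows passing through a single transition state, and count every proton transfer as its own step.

Step 1: Protonation of the alkene by H3O⁺: the π bond acts as the nucleophile and picks up H⁺, giving the more stable (Markovnikov) secondary carbocation. H2O is released.
(No 1,2-shift: no single shift to an adjacent carbon would give a more stable cation.)
Step 2: A lone pair on the oxygen of H2O attacks the carbocation, forming a C–O bond and an oxonium ion (a protonated alcohol).
Step 3: H2O removes a proton from the oxonium oxygen, regenerating H3O⁺ and giving the neutral alcohol.
Total: 3 elementary steps.

3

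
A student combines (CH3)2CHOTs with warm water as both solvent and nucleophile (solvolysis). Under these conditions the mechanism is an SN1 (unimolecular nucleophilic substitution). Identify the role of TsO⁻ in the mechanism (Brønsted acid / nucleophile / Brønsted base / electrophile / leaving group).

Step 1: Unassisted departure of TsO⁻ (taking the C–O bonding pair) generates a secondary carbocation.
TsO⁻ departs with both electrons of the breaking σ-bond — that is the definition of a leaving group.

leaving group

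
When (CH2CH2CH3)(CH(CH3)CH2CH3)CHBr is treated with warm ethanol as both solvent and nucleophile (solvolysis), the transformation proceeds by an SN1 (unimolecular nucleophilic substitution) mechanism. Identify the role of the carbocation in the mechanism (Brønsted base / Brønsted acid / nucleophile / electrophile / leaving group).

Step 3: CH3CH2OH donates an oxygen lone pair into the empty p orbital of the cation, giving a protonated ether (an oxonium ion).
The carbocation accepts an electron pair into an empty or π* orbital — it is the electrophile.

electrophile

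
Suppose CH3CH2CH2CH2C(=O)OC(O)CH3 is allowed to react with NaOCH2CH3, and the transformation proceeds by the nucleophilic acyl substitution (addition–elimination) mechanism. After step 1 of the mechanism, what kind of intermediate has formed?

tetrahedral intermediate

Step 1: CH3CH2O⁻ adds to the carbonyl carbon; the C=O π electrons shift onto oxygen and a tetrahedral alkoxide intermediate forms.
After step 1 the species present is a tetrahedral intermediate.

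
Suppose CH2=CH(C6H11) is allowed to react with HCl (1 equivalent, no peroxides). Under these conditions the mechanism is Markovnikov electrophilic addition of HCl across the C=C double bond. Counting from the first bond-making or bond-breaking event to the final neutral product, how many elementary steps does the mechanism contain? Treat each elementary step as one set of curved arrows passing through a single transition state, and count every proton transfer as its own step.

3

Step 1: Protonation of the alkene by HCl: the π bond acts as the nucleophile and picks up H⁺, giving the more stable (Markovnikov) secondary carbocation. The H–Cl bond breaks heterolytically, releasing Cl⁻.
Step 2: A 1,2-hydride shift from the adjacent cyclohexyl carbon moves the positive charge from the secondary centre to an adjacent carbon, generating a more stable tertiary carbocation.
Step 3: Nucleophilic attack by Cl⁻ on the carbocation completes the addition, giving R–Cl.
Total: 3 elementary steps.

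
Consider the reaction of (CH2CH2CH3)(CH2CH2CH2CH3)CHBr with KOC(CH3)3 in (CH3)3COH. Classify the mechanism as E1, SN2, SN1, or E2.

Conditions: a strong/bulky base with a secondary substrate bearing a β-hydrogen.
These conditions are the textbook signature of the E2 pathway.
A strong (often hindered) base removes a β-H in concert with loss of the leaving group — bimolecular elimination.

E2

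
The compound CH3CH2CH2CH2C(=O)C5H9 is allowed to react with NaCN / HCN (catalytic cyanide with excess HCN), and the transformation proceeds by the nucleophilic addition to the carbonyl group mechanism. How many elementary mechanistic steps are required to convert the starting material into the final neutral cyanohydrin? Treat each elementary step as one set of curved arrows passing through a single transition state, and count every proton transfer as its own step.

Step 1: Nucleophilic addition: CN⁻ adds to the carbonyl carbon, pushing the π(C=O) electron pair onto oxygen and giving a tetrahedral alkoxide.
Step 2: The alkoxide is protonated in situ by undissociated HCN, yielding a cyanohydrin; the CN⁻ so formed carries on the cycle.
Total: 2 elementary steps.

2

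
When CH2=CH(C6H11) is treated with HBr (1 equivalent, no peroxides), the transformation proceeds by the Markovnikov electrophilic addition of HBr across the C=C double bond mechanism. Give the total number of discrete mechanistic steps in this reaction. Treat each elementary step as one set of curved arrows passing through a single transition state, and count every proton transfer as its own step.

3

Step 1: The π electrons of the C=C bond attack a proton of HBr; Markovnikov addition places the new C–H on the less-substituted alkene carbon, so the positive charge ends up on the more-substituted carbon — a secondary carbocation. The H–Br bond breaks heterolytically, releasing Br⁻.
Step 2: Carbocation rearrangement: a 1,2-hydride shift from the adjacent cyclohexyl carbon converts the initially-formed secondary cation into the more stable tertiary cation.
Step 3: The Br⁻ anion donates a lone pair to the carbocation, forming the new C–Br σ-bond and giving the neutral alkyl halide.
Total: 3 elementary steps.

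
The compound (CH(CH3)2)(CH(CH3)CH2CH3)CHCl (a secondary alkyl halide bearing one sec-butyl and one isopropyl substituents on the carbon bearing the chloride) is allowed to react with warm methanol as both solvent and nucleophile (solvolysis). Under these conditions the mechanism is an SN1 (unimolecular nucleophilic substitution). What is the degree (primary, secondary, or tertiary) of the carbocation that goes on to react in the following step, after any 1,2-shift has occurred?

Step 1: Ionisation: the C–Cl σ-bond cleaves heterolytically; both bonding electrons depart with Cl⁻, leaving a secondary carbocation at the α-carbon.
Step 2: Carbocation rearrangement: a 1,2-hydride shift from the adjacent sec-butyl carbon converts the initially-formed secondary cation into the more stable tertiary cation.
The cation rearranges from secondary to tertiary via a 1,2-hydride shift from the adjacent sec-butyl carbon; the tertiary cation is what reacts next.

tertiary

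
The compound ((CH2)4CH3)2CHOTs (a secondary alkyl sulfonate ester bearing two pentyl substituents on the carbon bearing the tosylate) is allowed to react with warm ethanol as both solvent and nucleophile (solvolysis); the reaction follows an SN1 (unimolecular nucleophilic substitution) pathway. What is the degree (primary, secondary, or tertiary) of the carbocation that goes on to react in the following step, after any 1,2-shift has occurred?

Step 1: The C–O bond breaks with both electrons going to the tosylate; TsO⁻ leaves and a secondary carbocation remains.
No single 1,2-shift to an adjacent carbon would give a more-substituted cation, so no rearrangement occurs.

secondary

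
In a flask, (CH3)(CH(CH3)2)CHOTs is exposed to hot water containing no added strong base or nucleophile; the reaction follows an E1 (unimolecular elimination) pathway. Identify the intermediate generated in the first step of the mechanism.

secondary carbocation

Step 1: The C–O bond breaks with both electrons going to the tosylate; TsO⁻ leaves and a secondary carbocation remains.
After step 1 the species present is a secondary carbocation.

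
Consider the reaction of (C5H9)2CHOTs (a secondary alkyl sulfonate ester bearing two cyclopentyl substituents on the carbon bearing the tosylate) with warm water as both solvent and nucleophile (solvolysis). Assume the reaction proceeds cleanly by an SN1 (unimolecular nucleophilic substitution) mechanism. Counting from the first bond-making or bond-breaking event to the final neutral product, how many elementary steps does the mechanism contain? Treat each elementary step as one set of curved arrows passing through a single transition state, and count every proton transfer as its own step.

4

Step 1: The C–O bond breaks with both electrons going to the tosylate; TsO⁻ leaves and a secondary carbocation remains.
Step 2: Carbocation rearrangement: a 1,2-hydride shift from the adjacent cyclopentyl carbon converts the initially-formed secondary cation into the more stable tertiary cation.
Step 3: H2O donates an oxygen lone pair into the empty p orbital of the cation, giving a protonated alcohol (an oxonium ion).
Step 4: Deprotonation of the oxonium oxygen by solvent water yields the neutral alcohol.
Total: 4 elementary steps.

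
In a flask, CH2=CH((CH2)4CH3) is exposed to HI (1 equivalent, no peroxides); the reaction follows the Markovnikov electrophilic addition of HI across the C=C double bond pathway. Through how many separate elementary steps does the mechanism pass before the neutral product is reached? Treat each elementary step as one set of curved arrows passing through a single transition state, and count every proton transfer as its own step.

Step 1: Electrophilic addition begins with the π(C=C) electrons forming a bond to the proton of HI. Following Markovnikov's rule, the resulting cation is secondary. The H–I bond breaks heterolytically, releasing I⁻.
(No 1,2-shift: no single shift to an adjacent carbon would give a more stable cation.)
Step 2: Nucleophilic attack by I⁻ on the carbocation completes the addition, giving R–I.
Total: 2 elementary steps.

2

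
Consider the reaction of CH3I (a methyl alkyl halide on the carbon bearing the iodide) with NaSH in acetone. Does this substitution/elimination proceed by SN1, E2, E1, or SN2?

SN2

Conditions: a methyl substrate with a strong nucleophile in the polar aprotic solvent acetone.
These conditions are the textbook signature of the SN2 pathway.
An unhindered substrate with a strong nucleophile in a polar aprotic solvent favours one-step backside displacement.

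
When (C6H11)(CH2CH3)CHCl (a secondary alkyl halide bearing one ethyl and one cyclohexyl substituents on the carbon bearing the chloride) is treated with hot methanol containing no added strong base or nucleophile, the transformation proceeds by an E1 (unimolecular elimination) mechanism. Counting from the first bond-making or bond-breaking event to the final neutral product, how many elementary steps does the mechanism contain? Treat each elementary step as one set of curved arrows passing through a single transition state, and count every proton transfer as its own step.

3

Step 1: Unassisted departure of Cl⁻ (taking the C–Cl bonding pair) generates a secondary carbocation.
Step 2: Carbocation rearrangement: a 1,2-hydride shift from the adjacent cyclohexyl carbon converts the initially-formed secondary cation into the more stable tertiary cation.
Step 3: Loss of a β-proton to a methanol molecule of the solvent: the C–H bonding pair collapses toward the cationic carbon to form the C=C π bond, yielding the alkene.
Total: 3 elementary steps.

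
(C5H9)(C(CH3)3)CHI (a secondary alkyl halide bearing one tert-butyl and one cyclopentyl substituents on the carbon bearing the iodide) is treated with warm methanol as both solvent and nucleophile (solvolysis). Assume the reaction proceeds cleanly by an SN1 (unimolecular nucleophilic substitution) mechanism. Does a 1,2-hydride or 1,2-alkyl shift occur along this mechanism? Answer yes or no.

The first-formed carbocation is secondary.
The adjacent cyclopentyl carbon already bears 2 other carbon substituents and has a hydrogen to migrate; after a 1,2-hydride shift from that carbon the positive charge sits on a tertiary centre.
Tertiary is more stable than secondary, so the shift occurs.

yes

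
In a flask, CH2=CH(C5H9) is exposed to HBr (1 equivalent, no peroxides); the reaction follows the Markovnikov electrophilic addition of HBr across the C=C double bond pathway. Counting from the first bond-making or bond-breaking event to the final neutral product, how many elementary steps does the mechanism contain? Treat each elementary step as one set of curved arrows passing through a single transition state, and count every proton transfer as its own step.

3

Step 1: The π electrons of the C=C bond attack a proton of HBr; Markovnikov addition places the new C–H on the less-substituted alkene carbon, so the positive charge ends up on the more-substituted carbon — a secondary carbocation. The H–Br bond breaks heterolytically, releasing Br⁻.
Step 2: A 1,2-hydride shift from the adjacent cyclopentyl carbon moves the positive charge from the secondary centre to an adjacent carbon, generating a more stable tertiary carbocation.
Step 3: Nucleophilic attack by Br⁻ on the carbocation completes the addition, giving R–Br.
Total: 3 elementary steps.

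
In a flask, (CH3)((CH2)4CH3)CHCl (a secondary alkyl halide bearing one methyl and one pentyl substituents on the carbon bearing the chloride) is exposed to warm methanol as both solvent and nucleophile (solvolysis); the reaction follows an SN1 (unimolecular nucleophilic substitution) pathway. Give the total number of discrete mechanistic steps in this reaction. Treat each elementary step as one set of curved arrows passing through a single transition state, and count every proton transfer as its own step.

3

Step 1: Ionisation: the C–Cl σ-bond cleaves heterolytically; both bonding electrons depart with Cl⁻, leaving a secondary carbocation at the α-carbon.
(No 1,2-shift: no single shift to an adjacent carbon would give a more stable cation.)
Step 2: Nucleophilic capture: the oxygen of CH3OH bonds to the cationic carbon, producing an oxonium-ion intermediate.
Step 3: Proton transfer from the O–H of the oxonium ion to a solvent molecule delivers the neutral ether.
Total: 3 elementary steps.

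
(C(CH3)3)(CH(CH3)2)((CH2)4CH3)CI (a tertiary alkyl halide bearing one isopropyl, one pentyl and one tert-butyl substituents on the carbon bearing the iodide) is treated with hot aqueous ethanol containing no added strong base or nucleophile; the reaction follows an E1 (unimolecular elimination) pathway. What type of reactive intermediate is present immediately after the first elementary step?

tertiary carbocation

Step 1: Rate-determining heterolysis of the C–I bond gives I⁻ and a tertiary carbocation.
After step 1 the species present is a tertiary carbocation.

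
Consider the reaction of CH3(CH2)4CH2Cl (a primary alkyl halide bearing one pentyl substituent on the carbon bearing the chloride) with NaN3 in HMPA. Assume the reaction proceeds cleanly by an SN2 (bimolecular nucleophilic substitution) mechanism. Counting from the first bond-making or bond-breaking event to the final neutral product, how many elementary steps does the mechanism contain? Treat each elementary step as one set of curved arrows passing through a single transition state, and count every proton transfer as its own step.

Step 1: The azide nucleophile donates a lone pair from N to the α-carbon in a backside attack; simultaneously the C–Cl σ-bond breaks and both of its electrons leave with Cl⁻. One concerted step with inversion of configuration.
Total: 1 elementary step.

1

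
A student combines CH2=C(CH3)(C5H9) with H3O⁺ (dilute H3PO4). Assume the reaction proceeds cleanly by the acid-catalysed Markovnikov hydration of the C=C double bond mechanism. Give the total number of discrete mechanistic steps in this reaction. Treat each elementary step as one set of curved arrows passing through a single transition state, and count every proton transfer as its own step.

3

Step 1: The π electrons of the C=C bond attack a proton of H3O⁺; Markovnikov addition places the new C–H on the less-substituted alkene carbon, so the positive charge ends up on the more-substituted carbon — a tertiary carbocation. H2O is released.
(No 1,2-shift: no single shift to an adjacent carbon would give a more stable cation.)
Step 2: Nucleophilic capture of the cation by H2O produces the protonated alcohol (an oxonium ion).
Step 3: Deprotonation of the oxonium ion by a water molecule delivers the neutral alcohol and regenerates the acid catalyst.
Total: 3 elementary steps.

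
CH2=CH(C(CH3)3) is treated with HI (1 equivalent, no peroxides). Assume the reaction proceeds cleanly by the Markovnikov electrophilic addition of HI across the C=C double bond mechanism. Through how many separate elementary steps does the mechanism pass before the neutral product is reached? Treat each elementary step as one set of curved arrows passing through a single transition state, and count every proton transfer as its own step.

Step 1: The π electrons of the C=C bond attack a proton of HI; Markovnikov addition places the new C–H on the less-substituted alkene carbon, so the positive charge ends up on the more-substituted carbon — a secondary carbocation. The H–I bond breaks heterolytically, releasing I⁻.
Step 2: Carbocation rearrangement: a 1,2-methyl shift from the adjacent tert-butyl carbon converts the initially-formed secondary cation into the more stable tertiary cation.
Step 3: I⁻ captures the cation: a lone pair on I⁻ fills the empty p orbital, producing the alkyl halide product.
Total: 3 elementary steps.

3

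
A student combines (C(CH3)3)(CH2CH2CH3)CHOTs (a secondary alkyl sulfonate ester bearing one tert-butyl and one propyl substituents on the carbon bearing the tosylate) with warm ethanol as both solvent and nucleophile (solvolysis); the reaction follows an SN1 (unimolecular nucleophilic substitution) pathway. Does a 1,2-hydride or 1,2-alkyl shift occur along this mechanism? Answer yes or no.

The first-formed carbocation is secondary.
The adjacent tert-butyl carbon has no hydrogen but bears methyl groups; migration of one methyl with its bonding pair (a 1,2-methyl shift) places the charge on a tertiary centre.
Tertiary is more stable than secondary, so the shift occurs.

yes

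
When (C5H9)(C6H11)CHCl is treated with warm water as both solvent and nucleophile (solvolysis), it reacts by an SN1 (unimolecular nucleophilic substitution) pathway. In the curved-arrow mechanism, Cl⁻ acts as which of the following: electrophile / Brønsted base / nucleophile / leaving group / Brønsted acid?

leaving group

Step 1: Rate-determining heterolysis of the C–Cl bond gives Cl⁻ and a secondary carbocation.
Cl⁻ departs with both electrons of the breaking σ-bond — that is the definition of a leaving group.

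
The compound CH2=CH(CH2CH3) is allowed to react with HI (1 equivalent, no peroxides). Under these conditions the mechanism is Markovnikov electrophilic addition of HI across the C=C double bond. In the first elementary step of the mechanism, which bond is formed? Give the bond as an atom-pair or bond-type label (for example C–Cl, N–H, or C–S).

C–H

Step 1: The π electrons of the C=C bond attack a proton of HI; Markovnikov addition places the new C–H on the less-substituted alkene carbon, so the positive charge ends up on the more-substituted carbon — a secondary carbocation. The H–I bond breaks heterolytically, releasing I⁻.
The bond formed in this step is the C–H bond.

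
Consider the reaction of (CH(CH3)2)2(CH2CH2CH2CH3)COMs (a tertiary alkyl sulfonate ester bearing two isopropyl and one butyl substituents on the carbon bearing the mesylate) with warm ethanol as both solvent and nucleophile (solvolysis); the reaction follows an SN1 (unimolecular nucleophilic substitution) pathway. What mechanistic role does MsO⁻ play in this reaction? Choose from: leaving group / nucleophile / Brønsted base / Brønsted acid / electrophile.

leaving group

Step 1: The C–O bond breaks with both electrons going to the mesylate; MsO⁻ leaves and a tertiary carbocation remains.
MsO⁻ departs with both electrons of the breaking σ-bond — that is the definition of a leaving group.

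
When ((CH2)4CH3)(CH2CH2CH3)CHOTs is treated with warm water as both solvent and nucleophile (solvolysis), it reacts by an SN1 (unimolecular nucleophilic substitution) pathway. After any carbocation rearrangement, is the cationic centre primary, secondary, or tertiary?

Step 1: The C–O bond breaks with both electrons going to the tosylate; TsO⁻ leaves and a secondary carbocation remains.
No single 1,2-shift to an adjacent carbon would give a more-substituted cation, so no rearrangement occurs.

secondary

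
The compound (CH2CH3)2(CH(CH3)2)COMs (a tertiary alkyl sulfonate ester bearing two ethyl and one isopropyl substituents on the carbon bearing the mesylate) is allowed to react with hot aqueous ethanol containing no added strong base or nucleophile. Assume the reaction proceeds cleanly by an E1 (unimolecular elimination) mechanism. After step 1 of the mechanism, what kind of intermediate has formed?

tertiary carbocation

Step 1: Unassisted departure of MsO⁻ (taking the C–O bonding pair) generates a tertiary carbocation.
After step 1 the species present is a tertiary carbocation.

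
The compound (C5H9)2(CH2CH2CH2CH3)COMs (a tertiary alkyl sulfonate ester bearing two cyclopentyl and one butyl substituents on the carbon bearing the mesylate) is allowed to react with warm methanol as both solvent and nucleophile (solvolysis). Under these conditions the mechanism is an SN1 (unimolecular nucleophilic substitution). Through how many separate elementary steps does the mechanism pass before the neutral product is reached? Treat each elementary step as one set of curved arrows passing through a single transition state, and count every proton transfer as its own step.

Step 1: The C–O bond breaks with both electrons going to the mesylate; MsO⁻ leaves and a tertiary carbocation remains.
(No 1,2-shift: no single shift to an adjacent carbon would give a more stable cation.)
Step 2: Nucleophilic capture: the oxygen of CH3OH bonds to the cationic carbon, producing an oxonium-ion intermediate.
Step 3: Proton transfer from the O–H of the oxonium ion to a solvent molecule delivers the neutral ether.
Total: 3 elementary steps.

3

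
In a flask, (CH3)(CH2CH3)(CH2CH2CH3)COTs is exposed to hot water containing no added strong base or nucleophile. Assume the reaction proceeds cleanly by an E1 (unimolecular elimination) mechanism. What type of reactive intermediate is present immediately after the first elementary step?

tertiary carbocation

Step 1: Unassisted departure of TsO⁻ (taking the C–O bonding pair) generates a tertiary carbocation.
After step 1 the species present is a tertiary carbocation.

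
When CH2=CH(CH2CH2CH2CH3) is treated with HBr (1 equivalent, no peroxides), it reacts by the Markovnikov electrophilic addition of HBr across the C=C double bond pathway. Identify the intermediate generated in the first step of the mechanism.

Step 1: Protonation of the alkene by HBr: the π bond acts as the nucleophile and picks up H⁺, giving the more stable (Markovnikov) secondary carbocation. The H–Br bond breaks heterolytically, releasing Br⁻.
After step 1 the species present is a secondary carbocation.

secondary carbocation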